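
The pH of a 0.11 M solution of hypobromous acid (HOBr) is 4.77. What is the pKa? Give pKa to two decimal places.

pKa = 8.58

[H+] = 10^(-4.77) = 1.70 × 10^-5 M
At equilibrium [HA] = 0.11 − 1.70 × 10^-5 = 1.10 × 10^-1 M
Ka = [H+][A-]/[HA] = (1.70 × 10^-5)² / 1.10 × 10^-1 = 2.63 × 10^-9
pKa = -log(2.63 × 10^-9) = 8.58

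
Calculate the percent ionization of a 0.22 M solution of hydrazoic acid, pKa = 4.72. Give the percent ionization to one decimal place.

0.9%

HN3 ⇌ N3- + H+; let x = [H+] at equilibrium.
Ka = 10^(−4.72) = 1.91 × 10^-5
x ≈ √(Ka·C₀) = √(1.91 × 10^-5 × 0.22) = 2.05 × 10^-3 M
Fraction ionized = 2.05 × 10^-3 / 0.22 = 0.0093 → 0.9%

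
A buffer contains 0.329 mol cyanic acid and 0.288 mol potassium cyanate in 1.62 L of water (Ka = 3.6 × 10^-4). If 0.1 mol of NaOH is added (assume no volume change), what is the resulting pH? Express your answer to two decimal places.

After neutralization: n(HOCN) = 0.229 mol, n(OCN-) = 0.388 mol.
pKa = −log(3.6 × 10^-4) = 3.444
pH = pKa + log([A⁻]/[HA]) = 3.444 + log(0.388/0.229) = 3.444 +0.229

pH = 3.67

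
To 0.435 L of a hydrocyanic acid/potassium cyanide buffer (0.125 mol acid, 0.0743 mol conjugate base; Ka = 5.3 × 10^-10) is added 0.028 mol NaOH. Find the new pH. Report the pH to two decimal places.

OH- converts HCN to CN-: HCN → 0.097 mol, CN- → 0.102 mol.
pKa = −log(5.3 × 10^-10) = 9.276
pH = pKa + log([A⁻]/[HA]) = 9.276 + log(0.102/0.097) = 9.276 +0.022

pH = 9.30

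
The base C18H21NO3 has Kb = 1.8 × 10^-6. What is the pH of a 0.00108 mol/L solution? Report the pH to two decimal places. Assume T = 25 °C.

pH = 9.64

C18H21NO3 + H2O ⇌ C18H22NO3+ + OH-
Kb = [OH-]²/(0.00108 − [OH-]) = 1.8 × 10^-6
Assume [OH-] ≪ 0.00108: [OH-] ≈ √(1.8 × 10^-6 × 0.00108) = 4.41 × 10^-5 M
Check: 4.1% ionized — well under 5%, approximation valid.
pOH = −log(4.41 × 10^-5) = 4.36; pH = 14.00 − 4.36 = 9.64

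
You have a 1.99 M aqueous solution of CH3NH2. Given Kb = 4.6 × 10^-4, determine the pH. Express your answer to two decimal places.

pH = 12.48

CH3NH2 + H2O ⇌ CH3NH3+ + OH-
Kb = [OH-]²/(1.99 − [OH-]) = 4.6 × 10^-4
Since Kb ≪ C₀, [OH-] ≈ √(Kb·C₀) = 3.03 × 10^-2 M.
([OH-]/C₀ = 1.5% < 5%, so the approximation holds.)
pOH = 1.52, so pH = 14.00 − pOH = 12.48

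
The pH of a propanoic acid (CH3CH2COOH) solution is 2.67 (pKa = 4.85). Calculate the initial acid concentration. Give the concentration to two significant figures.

C₀ = 3.3 × 10^-1 M

[H+] = 10^(-2.67) = 2.14 × 10^-3 M = x
Ka = 10^(−4.85) = 1.41 × 10^-5
Ka = x²/(C₀ − x) ⇒ C₀ = x + x²/Ka
C₀ = 2.14 × 10^-3 + (2.14 × 10^-3)²/(1.41 × 10^-5) = 3.27 × 10^-1 M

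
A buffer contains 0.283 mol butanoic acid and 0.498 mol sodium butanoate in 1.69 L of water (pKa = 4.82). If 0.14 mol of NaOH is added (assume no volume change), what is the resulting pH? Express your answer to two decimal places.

pH = 5.47

After neutralization: n(CH3(CH2)2COOH) = 0.143 mol, n(CH3(CH2)2COO-) = 0.638 mol.
pH = pKa + log(n_CH3(CH2)2COO-/n_CH3(CH2)2COOH) = 4.82 + log(0.638/0.143) = 4.82 + (+0.649)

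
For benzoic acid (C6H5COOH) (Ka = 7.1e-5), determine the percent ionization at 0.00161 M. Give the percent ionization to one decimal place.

C6H5COOH ⇌ C6H5COO- + H+; let x = [H+] at equilibrium.
Solve x² + 7.1e-05x − 1.14e-07 = 0 → x = 3.04 × 10^-4 M
Fraction ionized = 3.04 × 10^-4 / 0.00161 = 0.1888 → 18.9%

18.9%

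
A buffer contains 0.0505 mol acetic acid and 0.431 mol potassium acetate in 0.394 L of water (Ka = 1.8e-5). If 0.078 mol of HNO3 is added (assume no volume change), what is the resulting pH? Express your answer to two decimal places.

Added H+ converts CH3COO- to CH3COOH: CH3COOH → 0.129 mol, CH3COO- → 0.353 mol.
pKa = −log(1.8 × 10^-5) = 4.745
pH = pKa + log([A⁻]/[HA]) = 4.745 + log(0.353/0.129) = 4.745 +0.437

pH = 5.18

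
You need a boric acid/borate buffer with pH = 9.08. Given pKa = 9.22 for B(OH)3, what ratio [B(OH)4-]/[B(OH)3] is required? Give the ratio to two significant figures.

pH = pKa + log(r) ⇒ log(r) = 9.08 − 9.22 = -0.14
r = [B(OH)4-]/[B(OH)3] = 10^(-0.14) = 0.724

ratio = 0.72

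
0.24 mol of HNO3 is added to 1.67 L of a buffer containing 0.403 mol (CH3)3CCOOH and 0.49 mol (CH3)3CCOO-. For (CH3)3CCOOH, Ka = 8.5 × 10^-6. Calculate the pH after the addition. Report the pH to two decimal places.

pH = 4.66

Added H+ converts (CH3)3CCOO- to (CH3)3CCOOH: (CH3)3CCOOH → 0.643 mol, (CH3)3CCOO- → 0.25 mol.
pKa = −log(8.5 × 10^-6) = 5.071
Henderson–Hasselbalch with mole ratio 0.25/0.643: pH = 5.071 + (-0.410)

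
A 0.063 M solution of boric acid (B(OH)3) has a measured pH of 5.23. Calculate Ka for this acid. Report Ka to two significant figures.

[H+] = 10^(-5.23) = 5.89 × 10^-6 M
At equilibrium [HA] = 0.063 − 5.89 × 10^-6 = 6.30 × 10^-2 M
Ka = [H+][A-]/[HA] = (5.89 × 10^-6)² / 6.30 × 10^-2 = 5.5 × 10^-10

Ka = 5.5 × 10^-10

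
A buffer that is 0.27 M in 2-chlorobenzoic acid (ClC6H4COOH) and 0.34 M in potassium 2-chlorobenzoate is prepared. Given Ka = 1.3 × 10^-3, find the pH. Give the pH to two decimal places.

pH = 2.99

pKa = −log(1.3 × 10^-3) = 2.886
pH = pKa + log([A⁻]/[HA]) = 2.886 + log(0.34/0.27)
pH = 2.886 + (+0.100) = 2.99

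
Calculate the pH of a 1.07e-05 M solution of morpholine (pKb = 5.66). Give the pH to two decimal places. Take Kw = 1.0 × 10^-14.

C4H8ONH + H2O ⇌ C4H8ONH2+ + OH-
Kb = 10^(−5.66) = 2.19 × 10^-6
Let x = [OH-] at equilibrium. Kb = x²/(1.07e-05 − x).
Here C₀/Kb ≈ 4.89, so the small-x approximation fails. Use the quadratic:
x = [−2.19e-06 + √(2.19e-06² + 9.37e-11)]/2 = 3.87 × 10^-6 M
pOH = 5.41, so pH = 14.00 − pOH = 8.59

pH = 8.59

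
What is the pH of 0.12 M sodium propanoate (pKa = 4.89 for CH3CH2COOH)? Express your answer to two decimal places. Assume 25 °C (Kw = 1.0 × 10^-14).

pH = 8.98

CH3CH2COO- is the conjugate base of the weak acid CH3CH2COOH.
Ka = 10^(−4.89) = 1.29 × 10^-5
Kb = Kw/Ka = 1.0×10^-14 / 1.29 × 10^-5 = 7.75 × 10^-10
From the ICE table, Kb = x²/(0.12 − x) = 7.75 × 10^-10.
Neglecting x in the denominator: x = √(7.75 × 10^-10 × 0.12) = 9.64 × 10^-6 M
pOH = −log(9.64 × 10^-6) = 5.02; pH = 14.00 − 5.02 = 8.98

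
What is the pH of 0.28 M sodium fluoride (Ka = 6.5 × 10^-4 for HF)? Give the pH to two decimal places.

pH = 8.32

F- is the conjugate base of the weak acid HF.
Kb = Kw/Ka = 1.0×10^-14 / 6.5 × 10^-4 = 1.54 × 10^-11
From the ICE table, Kb = x²/(0.28 − x) = 1.54 × 10^-11.
Assume x ≪ 0.28: x ≈ √(1.54 × 10^-11 × 0.28) = 2.08 × 10^-6 M
pOH = −log(2.08 × 10^-6) = 5.68; pH = 14.00 − 5.68 = 8.32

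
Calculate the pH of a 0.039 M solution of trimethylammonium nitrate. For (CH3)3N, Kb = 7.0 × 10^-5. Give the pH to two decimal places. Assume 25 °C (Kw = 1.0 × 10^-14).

(CH3)3NH+ is the conjugate acid of the weak base (CH3)3N.
Ka = Kw/Kb = 1.0×10^-14 / 7.0 × 10^-5 = 1.43 × 10^-10
From the ICE table, Ka = [H+]²/(0.039 − [H+]) = 1.43 × 10^-10.
Since Ka ≪ C₀, [H+] ≈ √(Ka·C₀) = 2.36 × 10^-6 M.
Check: 0.0061% ionized — well under 5%, approximation valid.
pH = −log(2.36 × 10^-6) = 5.63

pH = 5.63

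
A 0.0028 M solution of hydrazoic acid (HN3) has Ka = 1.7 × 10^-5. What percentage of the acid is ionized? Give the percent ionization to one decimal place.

HN3 ⇌ N3- + H+; let x = [H+] at equilibrium.
Ka = x²/(C₀ − x); solving the quadratic gives x = 2.10 × 10^-4 M.
Fraction ionized = 2.10 × 10^-4 / 0.0028 = 0.0750 → 7.5%

7.5%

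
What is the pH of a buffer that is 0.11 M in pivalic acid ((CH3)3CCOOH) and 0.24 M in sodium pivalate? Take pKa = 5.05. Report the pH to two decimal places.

pH = pKa + log([A⁻]/[HA]) = 5.05 + log(0.24/0.11)
pH = 5.05 + (+0.339) = 5.39

pH = 5.39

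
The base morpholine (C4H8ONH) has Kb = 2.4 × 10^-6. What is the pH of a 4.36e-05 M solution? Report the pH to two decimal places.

pH = 8.96

C4H8ONH + H2O ⇌ C4H8ONH2+ + OH-
Kb = [OH-]²/(4.36e-05 − [OH-]) = 2.4 × 10^-6
The 5% rule fails; solving [OH-]² + Kb·[OH-] − Kb·C₀ = 0 exactly:
[OH-] = [−2.4e-06 + √(2.4e-06² + 4.19e-10)]/2 = 9.10 × 10^-6 M
pOH = 5.04, so pH = 14.00 − pOH = 8.96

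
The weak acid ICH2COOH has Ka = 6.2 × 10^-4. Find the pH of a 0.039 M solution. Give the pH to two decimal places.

ICH2COOH ⇌ ICH2COO- + H+
Ka = [H+]²/(0.039 − [H+]) = 6.2 × 10^-4
The 5% rule fails; solving [H+]² + Ka·[H+] − Ka·C₀ = 0 exactly:
[H+] = (−Ka + √(Ka² + 4·Ka·C₀))/2 = 4.62 × 10^-3 M
pH = −log(4.62 × 10^-3) = 2.34

pH = 2.34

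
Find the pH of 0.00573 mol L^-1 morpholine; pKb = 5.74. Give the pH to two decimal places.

pH = 10.01

C4H8ONH + H2O ⇌ C4H8ONH2+ + OH-
Kb = 10^(−5.74) = 1.82 × 10^-6
Kb = x²/(0.00573 − x) = 1.82 × 10^-6
Assume x ≪ 0.00573: x ≈ √(1.82 × 10^-6 × 0.00573) = 1.02 × 10^-4 M
pOH = 3.99, so pH = 14.00 − pOH = 10.01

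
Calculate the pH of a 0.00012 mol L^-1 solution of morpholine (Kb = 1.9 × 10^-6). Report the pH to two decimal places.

pH = 9.15

C4H8ONH + H2O ⇌ C4H8ONH2+ + OH-
From the ICE table, Kb = x²/(0.00012 − x) = 1.9 × 10^-6.
x is not negligible relative to C₀; solve x² + 1.9e-06·x − 2.28e-10 = 0.
x = [−1.9e-06 + √(1.9e-06² + 9.12e-10)]/2 = 1.42 × 10^-5 M
pOH = 4.85, so pH = 14.00 − pOH = 9.15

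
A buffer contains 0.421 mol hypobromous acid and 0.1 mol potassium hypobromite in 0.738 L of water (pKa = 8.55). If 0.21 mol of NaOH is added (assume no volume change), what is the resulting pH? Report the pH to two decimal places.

pH = 8.72

After neutralization: n(HOBr) = 0.211 mol, n(OBr-) = 0.31 mol.
pH = pKa + log(n_OBr-/n_HOBr) = 8.55 + log(0.31/0.211) = 8.55 + (+0.167)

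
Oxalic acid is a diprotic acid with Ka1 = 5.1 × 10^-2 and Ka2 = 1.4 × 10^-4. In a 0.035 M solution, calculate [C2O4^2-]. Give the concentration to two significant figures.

1.4 × 10^-4 M

First ionization gives [H+] ≈ [HC2O4-] = 2.38 × 10^-2 M.
Second step: Ka2 = [H+][C2O4^2-]/[HC2O4-] ≈ [C2O4^2-] (since [H+] ≈ [HC2O4-]).
So [C2O4^2-] ≈ Ka2.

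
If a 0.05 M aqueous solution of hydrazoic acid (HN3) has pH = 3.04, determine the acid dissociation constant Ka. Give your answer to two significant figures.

[H+] = 10^(-3.04) = 9.12 × 10^-4 M
At equilibrium [HA] = 0.05 − 9.12 × 10^-4 = 4.91 × 10^-2 M
Ka = [H+][A-]/[HA] = (9.12 × 10^-4)² / 4.91 × 10^-2 = 1.7 × 10^-5

Ka = 1.7 × 10^-5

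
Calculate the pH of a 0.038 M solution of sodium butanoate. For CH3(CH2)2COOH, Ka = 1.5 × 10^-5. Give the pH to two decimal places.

CH3(CH2)2COO- is the conjugate base of the weak acid CH3(CH2)2COOH.
Kb = Kw/Ka = 1.0×10^-14 / 1.5 × 10^-5 = 6.67 × 10^-10
From the ICE table, Kb = [OH-]²/(0.038 − [OH-]) = 6.67 × 10^-10.
Since Kb ≪ C₀, [OH-] ≈ √(Kb·C₀) = 5.03 × 10^-6 M.
([OH-]/C₀ = 0.013% < 5%, so the approximation holds.)
pOH = −log(5.03 × 10^-6) = 5.30; pH = 14.00 − 5.30 = 8.70

pH = 8.70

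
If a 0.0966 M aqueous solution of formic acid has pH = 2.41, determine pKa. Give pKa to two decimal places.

pKa = 3.79

[H+] = 10^(-2.41) = 3.89 × 10^-3 M
At equilibrium [HA] = 0.0966 − 3.89 × 10^-3 = 9.27 × 10^-2 M
Ka = [H+][A-]/[HA] = (3.89 × 10^-3)² / 9.27 × 10^-2 = 1.63 × 10^-4
pKa = -log(1.63 × 10^-4) = 3.79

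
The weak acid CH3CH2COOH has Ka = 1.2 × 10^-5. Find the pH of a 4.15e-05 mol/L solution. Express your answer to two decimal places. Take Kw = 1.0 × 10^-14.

CH3CH2COOH ⇌ CH3CH2COO- + H+
From the ICE table, Ka = [H+]²/(4.15e-05 − [H+]) = 1.2 × 10^-5.
The 5% rule fails; solving [H+]² + Ka·[H+] − Ka·C₀ = 0 exactly:
[H+] = [−1.2e-05 + √(1.2e-05² + 1.99e-09)]/2 = 1.71 × 10^-5 M
pH = −log[H+] = −log(1.71 × 10^-5) = 4.77

pH = 4.77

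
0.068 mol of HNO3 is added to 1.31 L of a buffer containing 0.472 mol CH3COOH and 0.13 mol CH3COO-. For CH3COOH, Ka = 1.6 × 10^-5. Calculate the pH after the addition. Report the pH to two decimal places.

After neutralization: n(CH3COOH) = 0.54 mol, n(CH3COO-) = 0.062 mol.
pKa = −log(1.6 × 10^-5) = 4.796
pH = pKa + log([A⁻]/[HA]) = 4.796 + log(0.062/0.54) = 4.796 -0.940

pH = 3.86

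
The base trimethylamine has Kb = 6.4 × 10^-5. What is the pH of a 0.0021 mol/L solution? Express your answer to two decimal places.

pH = 10.53

(CH3)3N + H2O ⇌ (CH3)3NH+ + OH-
From the ICE table, Kb = x²/(0.0021 − x) = 6.4 × 10^-5.
Here C₀/Kb ≈ 32.8, so the small-x approximation fails. Use the quadratic:
x = (−Kb + √(Kb² + 4·Kb·C₀))/2 = 3.36 × 10^-4 M
pOH = −log(3.36 × 10^-4) = 3.47; pH = 14.00 − 3.47 = 10.53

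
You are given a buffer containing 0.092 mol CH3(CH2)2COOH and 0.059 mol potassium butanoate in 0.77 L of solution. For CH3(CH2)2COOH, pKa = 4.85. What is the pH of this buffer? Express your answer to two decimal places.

pH = 4.66

Using pH = pKa + log([base]/[acid]) with [base]/[acid] = 0.059/0.092:
pH = 4.85 + (-0.193) = 4.66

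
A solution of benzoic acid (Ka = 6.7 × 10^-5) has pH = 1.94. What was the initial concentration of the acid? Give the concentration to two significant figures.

[H+] = 10^(-1.94) = 1.15 × 10^-2 M = x
Ka = x²/(C₀ − x) ⇒ C₀ = x + x²/Ka
C₀ = 1.15 × 10^-2 + (1.15 × 10^-2)²/(6.7 × 10^-5) = 1.99 M

C₀ = 2.0 M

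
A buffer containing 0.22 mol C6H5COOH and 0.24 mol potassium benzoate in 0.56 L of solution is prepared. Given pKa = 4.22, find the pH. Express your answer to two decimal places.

pH = 4.26

Henderson–Hasselbalch: pH = pKa + log([C6H5COO-]/[C6H5COOH]) = 4.22 + log(0.24/0.22)
pH = 4.22 + (+0.038) = 4.26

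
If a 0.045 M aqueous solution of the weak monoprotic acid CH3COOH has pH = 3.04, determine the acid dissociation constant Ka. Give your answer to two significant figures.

Ka = 1.9 × 10^-5

[H+] = 10^(-3.04) = 9.12 × 10^-4 M
At equilibrium [HA] = 0.045 − 9.12 × 10^-4 = 4.41 × 10^-2 M
Ka = [H+][A-]/[HA] = (9.12 × 10^-4)² / 4.41 × 10^-2 = 1.9 × 10^-5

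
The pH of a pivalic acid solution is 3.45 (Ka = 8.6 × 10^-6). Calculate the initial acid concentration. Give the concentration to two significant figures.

[H+] = 10^(-3.45) = 3.55 × 10^-4 M = x
Ka = x²/(C₀ − x) ⇒ C₀ = x + x²/Ka
C₀ = 3.55 × 10^-4 + (3.55 × 10^-4)²/(8.6 × 10^-6) = 1.50 × 10^-2 M

C₀ = 1.5 × 10^-2 M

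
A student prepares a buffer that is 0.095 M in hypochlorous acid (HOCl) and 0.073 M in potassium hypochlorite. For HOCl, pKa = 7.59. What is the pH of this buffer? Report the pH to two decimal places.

pH = 7.48

Using pH = pKa + log([base]/[acid]) with [base]/[acid] = 0.073/0.095:
pH = 7.59 + (-0.114) = 7.48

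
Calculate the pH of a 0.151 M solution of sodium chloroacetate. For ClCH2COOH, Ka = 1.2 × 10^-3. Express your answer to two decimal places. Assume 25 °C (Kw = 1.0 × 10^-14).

pH = 8.05

ClCH2COO- is the conjugate base of the weak acid ClCH2COOH.
Kb = Kw/Ka = 1.0×10^-14 / 1.2 × 10^-3 = 8.33 × 10^-12
Kb = [OH-]²/(0.151 − [OH-]) = 8.33 × 10^-12
Since Kb ≪ C₀, [OH-] ≈ √(Kb·C₀) = 1.12 × 10^-6 M.
pOH = −log(1.12 × 10^-6) = 5.95; pH = 14.00 − 5.95 = 8.05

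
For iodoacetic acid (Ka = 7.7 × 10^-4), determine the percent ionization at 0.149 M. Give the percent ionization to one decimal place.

6.9%

ICH2COOH ⇌ ICH2COO- + H+; let x = [H+] at equilibrium.
Solve x² + 0.00077x − 0.000115 = 0 → x = 1.03 × 10^-2 M
Fraction ionized = 1.03 × 10^-2 / 0.149 = 0.0691 → 6.9%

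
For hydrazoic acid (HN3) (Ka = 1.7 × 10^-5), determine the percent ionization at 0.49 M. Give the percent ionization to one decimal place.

HN3 ⇌ N3- + H+; let x = [H+] at equilibrium.
x ≈ √(Ka·C₀) = √(1.7 × 10^-5 × 0.49) = 2.89 × 10^-3 M
Fraction ionized = 2.89 × 10^-3 / 0.49 = 0.0059 → 0.6%

0.6%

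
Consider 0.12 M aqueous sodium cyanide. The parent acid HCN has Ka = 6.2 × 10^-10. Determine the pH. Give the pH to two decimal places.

CN- is the conjugate base of the weak acid HCN.
Kb = Kw/Ka = 1.0×10^-14 / 6.2 × 10^-10 = 1.61 × 10^-5
Kb = x²/(0.12 − x) = 1.61 × 10^-5
Since Kb ≪ C₀, x ≈ √(Kb·C₀) = 1.39 × 10^-3 M.
(x/C₀ = 1.2% < 5%, so the approximation holds.)
pOH = 2.86, so pH = 14.00 − pOH = 11.14

pH = 11.14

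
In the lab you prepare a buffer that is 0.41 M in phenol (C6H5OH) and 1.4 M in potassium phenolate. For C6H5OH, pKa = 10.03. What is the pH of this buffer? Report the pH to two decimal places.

pH = 10.56

pH = pKa + log([A⁻]/[HA]) = 10.03 + log(1.4/0.41)
pH = 10.03 + (+0.533) = 10.56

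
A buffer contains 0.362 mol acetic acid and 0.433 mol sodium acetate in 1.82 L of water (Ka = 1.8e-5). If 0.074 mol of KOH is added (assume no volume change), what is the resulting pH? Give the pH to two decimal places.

OH- converts CH3COOH to CH3COO-: CH3COOH → 0.288 mol, CH3COO- → 0.507 mol.
pKa = −log(1.8 × 10^-5) = 4.745
pH = pKa + log([A⁻]/[HA]) = 4.745 + log(0.507/0.288) = 4.745 +0.246

pH = 4.99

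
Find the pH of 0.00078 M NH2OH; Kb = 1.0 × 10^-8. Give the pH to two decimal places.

NH2OH + H2O ⇌ NH3OH+ + OH-
From the ICE table, Kb = x²/(0.00078 − x) = 1.0 × 10^-8.
Neglecting x in the denominator: x = √(1.0 × 10^-8 × 0.00078) = 2.79 × 10^-6 M
pOH = −log(2.79 × 10^-6) = 5.55; pH = 14.00 − 5.55 = 8.45

pH = 8.45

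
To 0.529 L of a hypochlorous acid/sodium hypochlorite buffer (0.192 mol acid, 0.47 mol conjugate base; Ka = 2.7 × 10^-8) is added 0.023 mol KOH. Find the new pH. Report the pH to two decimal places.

pH = 8.03

OH- converts HOCl to OCl-: HOCl → 0.169 mol, OCl- → 0.493 mol.
pKa = −log(2.7 × 10^-8) = 7.569
pH = pKa + log([A⁻]/[HA]) = 7.569 + log(0.493/0.169) = 7.569 +0.465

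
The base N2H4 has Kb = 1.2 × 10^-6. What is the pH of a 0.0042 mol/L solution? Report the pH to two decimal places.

N2H4 + H2O ⇌ N2H5+ + OH-
Kb = [OH-]²/(0.0042 − [OH-]) = 1.2 × 10^-6
Neglecting [OH-] in the denominator: [OH-] = √(1.2 × 10^-6 × 0.0042) = 7.10 × 10^-5 M
Check: 1.7% ionized — well under 5%, approximation valid.
pOH = 4.15, so pH = 14.00 − pOH = 9.85

pH = 9.85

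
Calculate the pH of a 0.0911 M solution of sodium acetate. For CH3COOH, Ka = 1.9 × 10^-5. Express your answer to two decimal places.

pH = 8.84

CH3COO- is the conjugate base of the weak acid CH3COOH.
Kb = Kw/Ka = 1.0×10^-14 / 1.9 × 10^-5 = 5.26 × 10^-10
Let x = [OH-] at equilibrium. Kb = x²/(0.0911 − x).
Assume x ≪ 0.0911: x ≈ √(5.26 × 10^-10 × 0.0911) = 6.92 × 10^-6 M
Check: 0.0076% ionized — well under 5%, approximation valid.
pOH = 5.16, so pH = 14.00 − pOH = 8.84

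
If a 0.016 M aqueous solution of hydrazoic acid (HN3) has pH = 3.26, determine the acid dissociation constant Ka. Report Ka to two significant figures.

[H+] = 10^(-3.26) = 5.50 × 10^-4 M
At equilibrium [HA] = 0.016 − 5.50 × 10^-4 = 1.55 × 10^-2 M
Ka = [H+][A-]/[HA] = (5.50 × 10^-4)² / 1.55 × 10^-2 = 2.0 × 10^-5

Ka = 2.0 × 10^-5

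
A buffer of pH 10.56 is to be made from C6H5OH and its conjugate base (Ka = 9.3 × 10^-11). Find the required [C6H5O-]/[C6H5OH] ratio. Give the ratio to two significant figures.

ratio = 3.4

pKa = -log(9.3 × 10^-11) = 10.032
pH = pKa + log(r) ⇒ log(r) = 10.56 − 10.032 = +0.528
r = [C6H5O-]/[C6H5OH] = 10^(+0.528) = 3.37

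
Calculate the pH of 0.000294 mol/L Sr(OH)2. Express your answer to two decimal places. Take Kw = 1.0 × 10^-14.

Sr(OH)2 is a strong base (each formula unit releases 2 OH-); [OH-] = 0.000588 M.
pOH = -log(0.000588) = 3.23
pH = 14.00 - 3.23 = 10.77

pH = 10.77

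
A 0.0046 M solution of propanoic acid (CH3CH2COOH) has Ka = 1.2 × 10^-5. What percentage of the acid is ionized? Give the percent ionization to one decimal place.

CH3CH2COOH ⇌ CH3CH2COO- + H+; let x = [H+] at equilibrium.
Ka = x²/(C₀ − x); solving the quadratic gives x = 2.29 × 10^-4 M.
Fraction ionized = 2.29 × 10^-4 / 0.0046 = 0.0498 → 5.0%

5.0%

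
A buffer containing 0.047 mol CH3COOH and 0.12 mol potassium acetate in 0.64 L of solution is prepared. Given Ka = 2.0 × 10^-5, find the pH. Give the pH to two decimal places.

pH = 5.11

pKa = −log(2.0 × 10^-5) = 4.699
Henderson–Hasselbalch: pH = pKa + log([CH3COO-]/[CH3COOH]) = 4.699 + log(0.12/0.047)
pH = 4.699 + (+0.407) = 5.11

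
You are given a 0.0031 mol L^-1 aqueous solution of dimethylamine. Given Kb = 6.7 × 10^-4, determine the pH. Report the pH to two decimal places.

(CH3)2NH + H2O ⇌ (CH3)2NH2+ + OH-
Kb = [OH-]²/(0.0031 − [OH-]) = 6.7 × 10^-4
Here C₀/Kb ≈ 4.63, so the small-[OH-] approximation fails. Use the quadratic:
[OH-] = [−0.00067 + √(0.00067² + 8.31e-06)]/2 = 1.14 × 10^-3 M
pOH = 2.94, so pH = 14.00 − pOH = 11.06

pH = 11.06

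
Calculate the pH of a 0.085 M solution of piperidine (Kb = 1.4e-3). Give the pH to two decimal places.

C5H10NH + H2O ⇌ C5H10NH2+ + OH-
Kb = x²/(0.085 − x) = 1.4 × 10^-3
The 5% rule fails; solving x² + Kb·x − Kb·C₀ = 0 exactly:
x = [−0.0014 + √(0.0014² + 0.000476)]/2 = 1.02 × 10^-2 M
pOH = −log(1.02 × 10^-2) = 1.99; pH = 14.00 − 1.99 = 12.01

pH = 12.01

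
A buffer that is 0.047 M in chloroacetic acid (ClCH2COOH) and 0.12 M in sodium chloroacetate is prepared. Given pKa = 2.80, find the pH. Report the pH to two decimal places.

pH = 3.21

pH = pKa + log([A⁻]/[HA]) = 2.80 + log(0.12/0.047)
pH = 2.80 + (+0.407) = 3.21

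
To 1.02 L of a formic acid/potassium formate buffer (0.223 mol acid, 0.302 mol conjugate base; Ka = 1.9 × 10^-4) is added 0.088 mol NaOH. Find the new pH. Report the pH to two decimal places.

After neutralization: n(HCOOH) = 0.135 mol, n(HCOO-) = 0.39 mol.
pKa = −log(1.9 × 10^-4) = 3.721
Henderson–Hasselbalch with mole ratio 0.39/0.135: pH = 3.721 + (+0.461)

pH = 4.18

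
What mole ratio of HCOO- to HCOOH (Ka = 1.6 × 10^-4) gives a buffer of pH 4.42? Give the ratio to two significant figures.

ratio = 4.2

pKa = -log(1.6 × 10^-4) = 3.796
pH = pKa + log(r) ⇒ log(r) = 4.42 − 3.796 = +0.624
r = [HCOO-]/[HCOOH] = 10^(+0.624) = 4.21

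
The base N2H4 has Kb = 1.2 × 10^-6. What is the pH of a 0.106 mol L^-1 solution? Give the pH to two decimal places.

N2H4 + H2O ⇌ N2H5+ + OH-
Let x = [OH-] at equilibrium. Kb = x²/(0.106 − x).
Assume x ≪ 0.106: x ≈ √(1.2 × 10^-6 × 0.106) = 3.57 × 10^-4 M
(x/C₀ = 0.34% < 5%, so the approximation holds.)
pOH = 3.45, so pH = 14.00 − pOH = 10.55

pH = 10.55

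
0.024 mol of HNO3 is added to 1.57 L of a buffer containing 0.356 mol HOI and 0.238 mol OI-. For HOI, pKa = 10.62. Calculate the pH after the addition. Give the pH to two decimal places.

Added H+ converts OI- to HOI: HOI → 0.38 mol, OI- → 0.214 mol.
pH = pKa + log(n_OI-/n_HOI) = 10.62 + log(0.214/0.38) = 10.62 + (-0.249)

pH = 10.37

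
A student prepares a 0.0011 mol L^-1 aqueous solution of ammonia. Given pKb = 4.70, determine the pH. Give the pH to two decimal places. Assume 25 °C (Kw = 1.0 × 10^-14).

NH3 + H2O ⇌ NH4+ + OH-
Kb = 10^(−4.70) = 2.00 × 10^-5
Kb = x²/(0.0011 − x) = 2.00 × 10^-5
x is not negligible relative to C₀; solve x² + 2e-05·x − 2.2e-08 = 0.
x = (−Kb + √(Kb² + 4·Kb·C₀))/2 = 1.39 × 10^-4 M
pOH = 3.86, so pH = 14.00 − pOH = 10.14

pH = 10.14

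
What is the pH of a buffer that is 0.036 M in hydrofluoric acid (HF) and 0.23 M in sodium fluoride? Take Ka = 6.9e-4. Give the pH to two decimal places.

pKa = −log(6.9 × 10^-4) = 3.161
Henderson–Hasselbalch: pH = pKa + log([F-]/[HF]) = 3.161 + log(0.23/0.036)
pH = 3.161 + (+0.805) = 3.97

pH = 3.97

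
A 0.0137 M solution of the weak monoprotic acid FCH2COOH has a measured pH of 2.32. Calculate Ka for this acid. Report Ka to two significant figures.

Ka = 2.6 × 10^-3

[H+] = 10^(-2.32) = 4.79 × 10^-3 M
At equilibrium [HA] = 0.0137 − 4.79 × 10^-3 = 8.91 × 10^-3 M
Ka = [H+][A-]/[HA] = (4.79 × 10^-3)² / 8.91 × 10^-3 = 2.6 × 10^-3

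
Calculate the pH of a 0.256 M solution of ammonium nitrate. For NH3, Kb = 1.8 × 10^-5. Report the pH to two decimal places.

pH = 4.92

NH4+ is the conjugate acid of the weak base NH3.
Ka = Kw/Kb = 1.0×10^-14 / 1.8 × 10^-5 = 5.56 × 10^-10
Ka = x²/(0.256 − x) = 5.56 × 10^-10
Assume x ≪ 0.256: x ≈ √(5.56 × 10^-10 × 0.256) = 1.19 × 10^-5 M
(x/C₀ = 0.0047% < 5%, so the approximation holds.)
pH = −log(1.19 × 10^-5) = 4.92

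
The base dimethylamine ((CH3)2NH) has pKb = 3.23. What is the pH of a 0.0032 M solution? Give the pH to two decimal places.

pH = 11.05

(CH3)2NH + H2O ⇌ (CH3)2NH2+ + OH-
Kb = 10^(−3.23) = 5.89 × 10^-4
Kb = x²/(0.0032 − x) = 5.89 × 10^-4
x is not negligible relative to C₀; solve x² + 0.000589·x − 1.88e-06 = 0.
x = (−Kb + √(Kb² + 4·Kb·C₀))/2 = 1.11 × 10^-3 M
pOH = −log(1.11 × 10^-3) = 2.95; pH = 14.00 − 2.95 = 11.05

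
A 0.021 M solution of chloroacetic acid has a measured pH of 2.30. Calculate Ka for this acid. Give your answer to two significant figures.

[H+] = 10^(-2.30) = 5.01 × 10^-3 M
At equilibrium [HA] = 0.021 − 5.01 × 10^-3 = 1.60 × 10^-2 M
Ka = [H+][A-]/[HA] = (5.01 × 10^-3)² / 1.60 × 10^-2 = 1.6 × 10^-3

Ka = 1.6 × 10^-3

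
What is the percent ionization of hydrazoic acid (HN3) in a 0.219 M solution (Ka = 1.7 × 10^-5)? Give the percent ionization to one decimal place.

0.9%

HN3 ⇌ N3- + H+; let x = [H+] at equilibrium.
x ≈ √(Ka·C₀) = √(1.7 × 10^-5 × 0.219) = 1.93 × 10^-3 M
Fraction ionized = 1.93 × 10^-3 / 0.219 = 0.0088 → 0.9%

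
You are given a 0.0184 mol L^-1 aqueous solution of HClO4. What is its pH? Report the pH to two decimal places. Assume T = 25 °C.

pH = 1.74

HClO4 is a strong acid and dissociates completely, so [H+] = 0.0184 M.
pH = -log(0.0184) = 1.74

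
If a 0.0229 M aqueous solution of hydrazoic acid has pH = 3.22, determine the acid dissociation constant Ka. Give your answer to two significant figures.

Ka = 1.6 × 10^-5

[H+] = 10^(-3.22) = 6.03 × 10^-4 M
At equilibrium [HA] = 0.0229 − 6.03 × 10^-4 = 2.23 × 10^-2 M
Ka = [H+][A-]/[HA] = (6.03 × 10^-4)² / 2.23 × 10^-2 = 1.6 × 10^-5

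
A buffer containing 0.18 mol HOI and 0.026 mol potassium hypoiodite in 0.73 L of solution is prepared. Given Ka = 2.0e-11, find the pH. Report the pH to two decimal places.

pH = 9.86

pKa = −log(2.0 × 10^-11) = 10.699
Henderson–Hasselbalch: pH = pKa + log([OI-]/[HOI]) = 10.699 + log(0.026/0.18)
pH = 10.699 + (-0.840) = 9.86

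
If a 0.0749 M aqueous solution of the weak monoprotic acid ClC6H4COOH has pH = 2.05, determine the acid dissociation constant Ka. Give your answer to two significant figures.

[H+] = 10^(-2.05) = 8.91 × 10^-3 M
At equilibrium [HA] = 0.0749 − 8.91 × 10^-3 = 6.60 × 10^-2 M
Ka = [H+][A-]/[HA] = (8.91 × 10^-3)² / 6.60 × 10^-2 = 1.2 × 10^-3

Ka = 1.2 × 10^-3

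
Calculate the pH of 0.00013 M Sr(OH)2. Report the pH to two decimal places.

pH = 10.41

Sr(OH)2 is a strong base (each formula unit releases 2 OH-); [OH-] = 0.00026 M.
pOH = -log(0.00026) = 3.59
pH = 14.00 - 3.59 = 10.41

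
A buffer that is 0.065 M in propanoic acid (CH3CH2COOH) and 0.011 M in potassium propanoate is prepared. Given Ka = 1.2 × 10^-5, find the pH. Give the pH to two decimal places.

pKa = −log(1.2 × 10^-5) = 4.921
Using pH = pKa + log([base]/[acid]) with [base]/[acid] = 0.011/0.065:
pH = 4.921 + (-0.772) = 4.15

pH = 4.15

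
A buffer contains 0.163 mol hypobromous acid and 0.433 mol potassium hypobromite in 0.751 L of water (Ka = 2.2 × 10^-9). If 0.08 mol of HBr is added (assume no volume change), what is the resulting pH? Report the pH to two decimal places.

pH = 8.82

Added H+ converts OBr- to HOBr: HOBr → 0.243 mol, OBr- → 0.353 mol.
pKa = −log(2.2 × 10^-9) = 8.658
pH = pKa + log(n_OBr-/n_HOBr) = 8.658 + log(0.353/0.243) = 8.658 + (+0.162)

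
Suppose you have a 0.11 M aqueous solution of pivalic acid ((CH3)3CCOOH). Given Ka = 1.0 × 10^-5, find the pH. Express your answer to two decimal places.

(CH3)3CCOOH ⇌ (CH3)3CCOO- + H+
From the ICE table, Ka = x²/(0.11 − x) = 1.0 × 10^-5.
Assume x ≪ 0.11: x ≈ √(1.0 × 10^-5 × 0.11) = 1.05 × 10^-3 M
Check: 0.95% ionized — well under 5%, approximation valid.
pH = −log[H+] = −log(1.05 × 10^-3) = 2.98

pH = 2.98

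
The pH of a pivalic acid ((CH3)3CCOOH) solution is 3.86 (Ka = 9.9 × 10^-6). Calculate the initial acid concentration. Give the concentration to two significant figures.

C₀ = 2.1 × 10^-3 M

[H+] = 10^(-3.86) = 1.38 × 10^-4 M = x
Ka = x²/(C₀ − x) ⇒ C₀ = x + x²/Ka
C₀ = 1.38 × 10^-4 + (1.38 × 10^-4)²/(9.9 × 10^-6) = 2.06 × 10^-3 M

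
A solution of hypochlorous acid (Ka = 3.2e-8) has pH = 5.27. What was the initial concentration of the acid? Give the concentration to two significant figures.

[H+] = 10^(-5.27) = 5.37 × 10^-6 M = x
Ka = x²/(C₀ − x) ⇒ C₀ = x + x²/Ka
C₀ = 5.37 × 10^-6 + (5.37 × 10^-6)²/(3.2 × 10^-8) = 9.07 × 10^-4 M

C₀ = 9.1 × 10^-4 M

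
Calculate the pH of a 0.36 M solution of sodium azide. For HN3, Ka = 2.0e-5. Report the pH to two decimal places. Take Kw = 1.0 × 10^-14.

N3- is the conjugate base of the weak acid HN3.
Kb = Kw/Ka = 1.0×10^-14 / 2.0 × 10^-5 = 5.00 × 10^-10
From the ICE table, Kb = [OH-]²/(0.36 − [OH-]) = 5.00 × 10^-10.
Neglecting [OH-] in the denominator: [OH-] = √(5.00 × 10^-10 × 0.36) = 1.34 × 10^-5 M
([OH-]/C₀ = 0.0037% < 5%, so the approximation holds.)
pOH = 4.87, so pH = 14.00 − pOH = 9.13

pH = 9.13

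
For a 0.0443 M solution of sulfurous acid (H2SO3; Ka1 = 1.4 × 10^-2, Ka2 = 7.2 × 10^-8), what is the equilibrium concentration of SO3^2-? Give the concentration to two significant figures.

First ionization gives [H+] ≈ [HSO3-] = 1.89 × 10^-2 M.
Second step: Ka2 = [H+][SO3^2-]/[HSO3-] ≈ [SO3^2-] (since [H+] ≈ [HSO3-]).
So [SO3^2-] ≈ Ka2.

7.2 × 10^-8 M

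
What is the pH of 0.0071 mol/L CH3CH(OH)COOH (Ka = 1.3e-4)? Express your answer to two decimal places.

pH = 3.05

CH3CH(OH)COOH ⇌ CH3CH(OH)COO- + H+
Ka = [H+]²/(0.0071 − [H+]) = 1.3 × 10^-4
Here C₀/Ka ≈ 54.6, so the small-[H+] approximation fails. Use the quadratic:
[H+] = (−Ka + √(Ka² + 4·Ka·C₀))/2 = 8.98 × 10^-4 M
pH = −log[H+] = −log(8.98 × 10^-4) = 3.05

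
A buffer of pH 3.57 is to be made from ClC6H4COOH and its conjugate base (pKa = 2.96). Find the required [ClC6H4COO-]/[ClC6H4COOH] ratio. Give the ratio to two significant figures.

pH = pKa + log(r) ⇒ log(r) = 3.57 − 2.96 = +0.61
r = [ClC6H4COO-]/[ClC6H4COOH] = 10^(+0.61) = 4.07

ratio = 4.1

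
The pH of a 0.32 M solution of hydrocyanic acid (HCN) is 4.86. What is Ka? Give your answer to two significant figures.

[H+] = 10^(-4.86) = 1.38 × 10^-5 M
At equilibrium [HA] = 0.32 − 1.38 × 10^-5 = 3.20 × 10^-1 M
Ka = [H+][A-]/[HA] = (1.38 × 10^-5)² / 3.20 × 10^-1 = 6.0 × 10^-10

Ka = 6.0 × 10^-10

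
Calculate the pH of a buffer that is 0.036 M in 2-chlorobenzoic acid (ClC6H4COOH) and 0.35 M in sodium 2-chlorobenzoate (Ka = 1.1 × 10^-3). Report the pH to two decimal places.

pH = 3.95

pKa = −log(1.1 × 10^-3) = 2.959
Using pH = pKa + log([base]/[acid]) with [base]/[acid] = 0.35/0.036:
pH = 2.959 + (+0.988) = 3.95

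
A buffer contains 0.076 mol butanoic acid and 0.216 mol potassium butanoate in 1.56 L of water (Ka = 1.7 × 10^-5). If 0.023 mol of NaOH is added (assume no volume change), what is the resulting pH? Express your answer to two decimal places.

After neutralization: n(CH3(CH2)2COOH) = 0.053 mol, n(CH3(CH2)2COO-) = 0.239 mol.
pKa = −log(1.7 × 10^-5) = 4.770
Henderson–Hasselbalch with mole ratio 0.239/0.053: pH = 4.770 + (+0.654)

pH = 5.42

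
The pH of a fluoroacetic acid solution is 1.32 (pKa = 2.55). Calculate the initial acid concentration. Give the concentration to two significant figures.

C₀ = 8.6 × 10^-1 M

[H+] = 10^(-1.32) = 4.79 × 10^-2 M = x
Ka = 10^(−2.55) = 2.82 × 10^-3
Ka = x²/(C₀ − x) ⇒ C₀ = x + x²/Ka
C₀ = 4.79 × 10^-2 + (4.79 × 10^-2)²/(2.82 × 10^-3) = 8.62 × 10^-1 M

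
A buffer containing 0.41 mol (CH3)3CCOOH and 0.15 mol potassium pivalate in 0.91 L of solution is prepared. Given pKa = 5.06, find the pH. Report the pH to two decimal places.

Henderson–Hasselbalch: pH = pKa + log([(CH3)3CCOO-]/[(CH3)3CCOOH]) = 5.06 + log(0.15/0.41)
pH = 5.06 + (-0.437) = 4.62

pH = 4.62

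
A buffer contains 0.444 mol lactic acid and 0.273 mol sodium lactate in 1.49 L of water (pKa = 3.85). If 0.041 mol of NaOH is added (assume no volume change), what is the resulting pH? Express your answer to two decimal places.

pH = 3.74

OH- converts CH3CH(OH)COOH to CH3CH(OH)COO-: CH3CH(OH)COOH → 0.403 mol, CH3CH(OH)COO- → 0.314 mol.
pH = pKa + log([A⁻]/[HA]) = 3.85 + log(0.314/0.403) = 3.85 -0.108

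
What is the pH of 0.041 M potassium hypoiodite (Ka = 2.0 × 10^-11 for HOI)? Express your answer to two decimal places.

OI- is the conjugate base of the weak acid HOI.
Kb = Kw/Ka = 1.0×10^-14 / 2.0 × 10^-11 = 5.00 × 10^-4
Let x = [OH-] at equilibrium. Kb = x²/(0.041 − x).
x is not negligible relative to C₀; solve x² + 0.0005·x − 2.05e-05 = 0.
x = (−Kb + √(Kb² + 4·Kb·C₀))/2 = 4.28 × 10^-3 M
pOH = 2.37, so pH = 14.00 − pOH = 11.63

pH = 11.63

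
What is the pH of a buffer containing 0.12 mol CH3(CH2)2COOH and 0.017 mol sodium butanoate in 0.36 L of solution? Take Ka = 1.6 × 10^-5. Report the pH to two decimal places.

pKa = −log(1.6 × 10^-5) = 4.796
Using pH = pKa + log([base]/[acid]) with [base]/[acid] = 0.017/0.12:
pH = 4.796 + (-0.849) = 3.95

pH = 3.95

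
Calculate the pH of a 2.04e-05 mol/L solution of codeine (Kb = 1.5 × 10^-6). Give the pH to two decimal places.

C18H21NO3 + H2O ⇌ C18H22NO3+ + OH-
Let x = [OH-] at equilibrium. Kb = x²/(2.04e-05 − x).
The 5% rule fails; solving x² + Kb·x − Kb·C₀ = 0 exactly:
x = (−Kb + √(Kb² + 4·Kb·C₀))/2 = 4.83 × 10^-6 M
pOH = 5.32, so pH = 14.00 − pOH = 8.68

pH = 8.68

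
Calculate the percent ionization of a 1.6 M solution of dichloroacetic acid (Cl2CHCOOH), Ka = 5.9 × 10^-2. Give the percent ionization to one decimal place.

Cl2CHCOOH ⇌ Cl2CHCOO- + H+; let x = [H+] at equilibrium.
Ka = x²/(C₀ − x); solving the quadratic gives x = 2.79 × 10^-1 M.
Fraction ionized = 2.79 × 10^-1 / 1.6 = 0.1744 → 17.4%

17.4%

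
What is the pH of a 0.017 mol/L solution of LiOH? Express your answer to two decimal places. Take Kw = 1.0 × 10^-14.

pH = 12.23

LiOH is a strong base; [OH-] = 0.017 M.
pOH = -log(0.017) = 1.77
pH = 14.00 - 1.77 = 12.23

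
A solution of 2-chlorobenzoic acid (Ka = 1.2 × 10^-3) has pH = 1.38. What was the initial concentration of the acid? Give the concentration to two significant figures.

C₀ = 1.5 M

[H+] = 10^(-1.38) = 4.17 × 10^-2 M = x
Ka = x²/(C₀ − x) ⇒ C₀ = x + x²/Ka
C₀ = 4.17 × 10^-2 + (4.17 × 10^-2)²/(1.2 × 10^-3) = 1.49 M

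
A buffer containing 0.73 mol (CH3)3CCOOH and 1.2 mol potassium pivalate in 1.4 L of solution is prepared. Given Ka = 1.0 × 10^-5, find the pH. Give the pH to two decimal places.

pH = 5.22

pKa = −log(1.0 × 10^-5) = 5.000
Henderson–Hasselbalch: pH = pKa + log([(CH3)3CCOO-]/[(CH3)3CCOOH]) = 5.000 + log(1.2/0.73)
pH = 5.000 + (+0.216) = 5.22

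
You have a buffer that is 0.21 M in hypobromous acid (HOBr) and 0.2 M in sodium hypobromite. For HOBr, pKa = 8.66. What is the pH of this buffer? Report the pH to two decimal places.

pH = 8.64

Henderson–Hasselbalch: pH = pKa + log([OBr-]/[HOBr]) = 8.66 + log(0.2/0.21)
pH = 8.66 + (-0.021) = 8.64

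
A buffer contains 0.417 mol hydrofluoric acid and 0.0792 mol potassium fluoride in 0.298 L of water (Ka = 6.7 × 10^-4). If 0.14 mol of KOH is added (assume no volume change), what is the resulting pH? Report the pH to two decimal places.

pH = 3.07

After neutralization: n(HF) = 0.277 mol, n(F-) = 0.219 mol.
pKa = −log(6.7 × 10^-4) = 3.174
pH = pKa + log([A⁻]/[HA]) = 3.174 + log(0.219/0.277) = 3.174 -0.102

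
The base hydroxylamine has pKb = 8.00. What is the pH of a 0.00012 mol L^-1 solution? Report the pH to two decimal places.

pH = 8.04

NH2OH + H2O ⇌ NH3OH+ + OH-
Kb = 10^(−8.00) = 1.00 × 10^-8
Kb = x²/(0.00012 − x) = 1.00 × 10^-8
Neglecting x in the denominator: x = √(1.00 × 10^-8 × 0.00012) = 1.10 × 10^-6 M
(x/C₀ = 0.91% < 5%, so the approximation holds.)
pOH = 5.96, so pH = 14.00 − pOH = 8.04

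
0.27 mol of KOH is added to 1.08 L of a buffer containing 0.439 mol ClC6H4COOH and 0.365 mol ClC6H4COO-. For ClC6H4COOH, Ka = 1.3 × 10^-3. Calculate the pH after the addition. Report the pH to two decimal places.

pH = 3.46

OH- converts ClC6H4COOH to ClC6H4COO-: ClC6H4COOH → 0.169 mol, ClC6H4COO- → 0.635 mol.
pKa = −log(1.3 × 10^-3) = 2.886
pH = pKa + log([A⁻]/[HA]) = 2.886 + log(0.635/0.169) = 2.886 +0.575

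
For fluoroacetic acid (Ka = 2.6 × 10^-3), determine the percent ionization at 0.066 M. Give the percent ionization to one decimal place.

FCH2COOH ⇌ FCH2COO- + H+; let x = [H+] at equilibrium.
Solve x² + 0.0026x − 0.000172 = 0 → x = 1.19 × 10^-2 M
Fraction ionized = 1.19 × 10^-2 / 0.066 = 0.1803 → 18.0%

18.0%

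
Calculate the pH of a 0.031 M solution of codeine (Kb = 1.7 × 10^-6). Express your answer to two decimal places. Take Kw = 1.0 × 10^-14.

C18H21NO3 + H2O ⇌ C18H22NO3+ + OH-
Let x = [OH-] at equilibrium. Kb = x²/(0.031 − x).
Assume x ≪ 0.031: x ≈ √(1.7 × 10^-6 × 0.031) = 2.30 × 10^-4 M
Check: 0.74% ionized — well under 5%, approximation valid.
pOH = 3.64, so pH = 14.00 − pOH = 10.36

pH = 10.36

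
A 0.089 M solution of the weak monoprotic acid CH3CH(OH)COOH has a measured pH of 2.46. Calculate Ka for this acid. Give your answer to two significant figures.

[H+] = 10^(-2.46) = 3.47 × 10^-3 M
At equilibrium [HA] = 0.089 − 3.47 × 10^-3 = 8.55 × 10^-2 M
Ka = [H+][A-]/[HA] = (3.47 × 10^-3)² / 8.55 × 10^-2 = 1.4 × 10^-4

Ka = 1.4 × 10^-4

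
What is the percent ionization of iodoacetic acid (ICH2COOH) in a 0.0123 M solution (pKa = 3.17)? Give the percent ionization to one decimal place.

ICH2COOH ⇌ ICH2COO- + H+; let x = [H+] at equilibrium.
Ka = 10^(−3.17) = 6.76 × 10^-4
Solve x² + 0.000676x − 8.31e-06 = 0 → x = 2.57 × 10^-3 M
% ionization = x/C₀ × 100% = 2.57 × 10^-3/0.0123 × 100% = 20.9%

20.9%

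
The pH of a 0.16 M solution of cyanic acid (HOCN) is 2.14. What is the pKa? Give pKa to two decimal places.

pKa = 3.46

[H+] = 10^(-2.14) = 7.24 × 10^-3 M
At equilibrium [HA] = 0.16 − 7.24 × 10^-3 = 1.53 × 10^-1 M
Ka = [H+][A-]/[HA] = (7.24 × 10^-3)² / 1.53 × 10^-1 = 3.43 × 10^-4
pKa = -log(3.43 × 10^-4) = 3.46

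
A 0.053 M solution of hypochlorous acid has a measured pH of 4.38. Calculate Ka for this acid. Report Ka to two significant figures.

Ka = 3.3 × 10^-8

[H+] = 10^(-4.38) = 4.17 × 10^-5 M
At equilibrium [HA] = 0.053 − 4.17 × 10^-5 = 5.30 × 10^-2 M
Ka = [H+][A-]/[HA] = (4.17 × 10^-5)² / 5.30 × 10^-2 = 3.3 × 10^-8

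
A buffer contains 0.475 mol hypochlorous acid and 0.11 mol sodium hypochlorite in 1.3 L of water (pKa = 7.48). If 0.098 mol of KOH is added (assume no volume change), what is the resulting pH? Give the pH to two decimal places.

After neutralization: n(HOCl) = 0.377 mol, n(OCl-) = 0.208 mol.
pH = pKa + log(n_OCl-/n_HOCl) = 7.48 + log(0.208/0.377) = 7.48 + (-0.258)

pH = 7.22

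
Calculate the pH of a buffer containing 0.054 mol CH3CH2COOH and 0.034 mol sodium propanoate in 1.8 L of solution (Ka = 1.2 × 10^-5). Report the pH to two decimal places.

pKa = −log(1.2 × 10^-5) = 4.921
Henderson–Hasselbalch: pH = pKa + log([CH3CH2COO-]/[CH3CH2COOH]) = 4.921 + log(0.034/0.054)
pH = 4.921 + (-0.201) = 4.72

pH = 4.72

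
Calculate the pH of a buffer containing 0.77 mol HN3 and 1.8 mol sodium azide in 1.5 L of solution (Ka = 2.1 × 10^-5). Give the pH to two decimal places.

pH = 5.05

pKa = −log(2.1 × 10^-5) = 4.678
Henderson–Hasselbalch: pH = pKa + log([N3-]/[HN3]) = 4.678 + log(1.8/0.77)
pH = 4.678 + (+0.369) = 5.05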